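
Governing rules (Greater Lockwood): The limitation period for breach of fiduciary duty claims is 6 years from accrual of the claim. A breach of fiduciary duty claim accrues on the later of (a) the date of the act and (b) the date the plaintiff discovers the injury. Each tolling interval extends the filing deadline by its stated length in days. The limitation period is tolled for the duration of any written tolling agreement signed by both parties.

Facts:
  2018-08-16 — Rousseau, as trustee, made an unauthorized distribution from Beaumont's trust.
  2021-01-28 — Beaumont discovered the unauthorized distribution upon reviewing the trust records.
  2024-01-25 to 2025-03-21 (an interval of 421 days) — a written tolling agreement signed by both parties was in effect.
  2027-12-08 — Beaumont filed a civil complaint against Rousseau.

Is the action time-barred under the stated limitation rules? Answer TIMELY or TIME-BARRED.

TIMELY

The claim accrued on 2021-01-28 — the later of the 2018-08-16 act and the 2021-01-28 discovery.
6 years from 2021-01-28 is 2027-01-28.
The written tolling agreement from 2024-01-25 to 2025-03-21 tolled the period for 421 days, extending the deadline to 2028-03-24.
The 2027-12-08 filing precedes the 2028-03-24 deadline; the claim is timely.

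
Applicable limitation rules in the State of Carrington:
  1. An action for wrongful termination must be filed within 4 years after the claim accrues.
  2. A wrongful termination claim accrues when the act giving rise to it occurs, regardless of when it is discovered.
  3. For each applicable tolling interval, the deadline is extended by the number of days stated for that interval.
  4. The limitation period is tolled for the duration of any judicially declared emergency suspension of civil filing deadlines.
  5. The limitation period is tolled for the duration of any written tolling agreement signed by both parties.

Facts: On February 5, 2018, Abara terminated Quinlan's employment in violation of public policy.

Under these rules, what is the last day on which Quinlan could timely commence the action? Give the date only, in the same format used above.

February 5, 2022

The limitation period began to run on February 5, 2018.
The untolled deadline — 4 years after February 5, 2018 — is February 5, 2022.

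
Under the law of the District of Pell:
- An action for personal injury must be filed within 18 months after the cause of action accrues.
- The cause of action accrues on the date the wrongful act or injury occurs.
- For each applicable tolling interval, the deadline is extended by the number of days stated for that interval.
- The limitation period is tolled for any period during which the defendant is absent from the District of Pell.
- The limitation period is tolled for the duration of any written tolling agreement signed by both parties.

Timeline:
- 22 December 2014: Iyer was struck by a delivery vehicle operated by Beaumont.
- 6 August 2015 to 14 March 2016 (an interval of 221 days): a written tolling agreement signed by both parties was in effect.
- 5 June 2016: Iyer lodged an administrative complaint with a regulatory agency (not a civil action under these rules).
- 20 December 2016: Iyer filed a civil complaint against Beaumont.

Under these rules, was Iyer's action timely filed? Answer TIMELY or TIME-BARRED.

TIMELY

The cause of action accrued on 22 December 2014, the date of the act.
The untolled deadline — 18 months after 22 December 2014 — is 22 June 2016.
Because the written tolling agreement ran from 6 August 2015 to 14 March 2016, the deadline is extended by 221 days to 29 January 2017.
The other events in the timeline have no effect on the limitation period under the stated rules.
Filing on 20 December 2016 beat the 29 January 2017 deadline — the action is timely.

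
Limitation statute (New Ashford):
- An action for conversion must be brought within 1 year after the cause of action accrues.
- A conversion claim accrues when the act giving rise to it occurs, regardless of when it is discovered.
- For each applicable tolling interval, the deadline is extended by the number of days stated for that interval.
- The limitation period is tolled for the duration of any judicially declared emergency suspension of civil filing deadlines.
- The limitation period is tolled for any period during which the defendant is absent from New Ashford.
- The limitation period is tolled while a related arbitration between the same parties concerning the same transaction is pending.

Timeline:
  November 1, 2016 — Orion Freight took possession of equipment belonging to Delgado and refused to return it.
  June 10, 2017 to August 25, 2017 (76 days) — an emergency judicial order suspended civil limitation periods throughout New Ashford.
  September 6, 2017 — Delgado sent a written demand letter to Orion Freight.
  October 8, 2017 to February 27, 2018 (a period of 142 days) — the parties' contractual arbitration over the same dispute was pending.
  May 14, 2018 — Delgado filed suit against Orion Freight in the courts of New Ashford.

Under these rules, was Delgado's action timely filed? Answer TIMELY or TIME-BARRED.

TIMELY

The cause of action accrued on November 1, 2016, the date of the act.
The untolled deadline — 1 year after November 1, 2016 — is November 1, 2017.
Because the emergency suspension of filing deadlines ran from June 10, 2017 to August 25, 2017, the deadline is extended by 76 days to January 16, 2018.
The period was tolled for 142 days by the pending related arbitration (October 8, 2017 to February 27, 2018), pushing the deadline to June 7, 2018.
The other events in the timeline have no effect on the limitation period under the stated rules.
Filing on May 14, 2018 beat the June 7, 2018 deadline — the action is timely.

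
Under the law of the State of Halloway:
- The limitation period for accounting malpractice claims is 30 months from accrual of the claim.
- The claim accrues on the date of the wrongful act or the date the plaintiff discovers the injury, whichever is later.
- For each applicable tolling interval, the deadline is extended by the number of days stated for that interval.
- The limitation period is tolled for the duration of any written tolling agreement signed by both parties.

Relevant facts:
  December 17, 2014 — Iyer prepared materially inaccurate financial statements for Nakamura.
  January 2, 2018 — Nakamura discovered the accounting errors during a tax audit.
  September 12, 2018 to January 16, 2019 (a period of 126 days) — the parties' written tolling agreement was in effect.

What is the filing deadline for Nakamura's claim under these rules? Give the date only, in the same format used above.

Taking the later of the act (December 17, 2014) and discovery (January 2, 2018), the claim accrued on January 2, 2018.
Adding the 30 months base period to January 2, 2018 gives a deadline of July 2, 2020, before any tolling.
The written tolling agreement from September 12, 2018 to January 16, 2019 tolled the period for 126 days, extending the deadline to November 5, 2020.

November 5, 2020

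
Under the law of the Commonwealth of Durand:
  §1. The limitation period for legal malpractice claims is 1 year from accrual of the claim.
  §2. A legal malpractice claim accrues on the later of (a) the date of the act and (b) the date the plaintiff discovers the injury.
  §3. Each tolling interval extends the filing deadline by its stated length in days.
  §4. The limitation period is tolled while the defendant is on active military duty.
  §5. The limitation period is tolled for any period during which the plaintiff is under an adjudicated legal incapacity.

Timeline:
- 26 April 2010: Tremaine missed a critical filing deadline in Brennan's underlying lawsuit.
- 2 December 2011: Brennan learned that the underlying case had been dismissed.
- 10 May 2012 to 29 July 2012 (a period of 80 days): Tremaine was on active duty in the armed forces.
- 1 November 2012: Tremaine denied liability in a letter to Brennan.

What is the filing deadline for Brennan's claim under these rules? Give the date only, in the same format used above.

20 February 2013

Taking the later of the act (26 April 2010) and discovery (2 December 2011), the claim accrued on 2 December 2011.
1 year from 2 December 2011 is 2 December 2012.
The period was tolled for 80 days by the defendant's active military service (10 May 2012 to 29 July 2012), pushing the deadline to 20 February 2013.
None of the other events listed affects the running of the period under the stated rules.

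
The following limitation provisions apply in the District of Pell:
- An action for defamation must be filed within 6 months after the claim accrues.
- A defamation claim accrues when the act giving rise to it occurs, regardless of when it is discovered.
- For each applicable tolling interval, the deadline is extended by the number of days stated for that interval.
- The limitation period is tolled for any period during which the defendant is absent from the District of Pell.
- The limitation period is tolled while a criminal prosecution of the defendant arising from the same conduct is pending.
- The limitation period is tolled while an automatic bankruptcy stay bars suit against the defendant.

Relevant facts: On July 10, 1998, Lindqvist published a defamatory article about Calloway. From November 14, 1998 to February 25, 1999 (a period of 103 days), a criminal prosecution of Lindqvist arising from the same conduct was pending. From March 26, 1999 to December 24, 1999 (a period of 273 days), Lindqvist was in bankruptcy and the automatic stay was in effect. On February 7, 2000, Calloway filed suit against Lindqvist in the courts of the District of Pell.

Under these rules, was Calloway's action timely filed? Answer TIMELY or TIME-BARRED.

The limitation period began to run on July 10, 1998.
6 months from July 10, 1998 is January 10, 1999.
Because the pending criminal prosecution ran from November 14, 1998 to February 25, 1999, the deadline is extended by 103 days to April 23, 1999.
Because the automatic bankruptcy stay ran from March 26, 1999 to December 24, 1999, the deadline is extended by 273 days to January 21, 2000.
Calloway filed on February 7, 2000, after the January 21, 2000 deadline, so the action is time-barred.

TIME-BARRED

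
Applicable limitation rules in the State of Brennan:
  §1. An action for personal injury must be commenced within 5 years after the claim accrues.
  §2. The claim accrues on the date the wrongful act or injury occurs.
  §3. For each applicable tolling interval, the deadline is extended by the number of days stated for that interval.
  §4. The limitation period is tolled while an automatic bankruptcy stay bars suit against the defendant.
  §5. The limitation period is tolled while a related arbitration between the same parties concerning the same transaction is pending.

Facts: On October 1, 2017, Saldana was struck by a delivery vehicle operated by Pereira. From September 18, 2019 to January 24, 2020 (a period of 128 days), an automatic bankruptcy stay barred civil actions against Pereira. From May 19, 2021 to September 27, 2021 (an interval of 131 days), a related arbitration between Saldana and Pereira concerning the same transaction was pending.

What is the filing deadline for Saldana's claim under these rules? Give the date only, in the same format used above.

The claim accrued on October 1, 2017, when the wrongful act occurred.
Adding the 5 years base period to October 1, 2017 gives a deadline of October 1, 2022, before any tolling.
The automatic bankruptcy stay from September 18, 2019 to January 24, 2020 tolled the period for 128 days, extending the deadline to February 6, 2023.
The pending related arbitration from May 19, 2021 to September 27, 2021 tolled the period for 131 days, extending the deadline to June 17, 2023.

June 17, 2023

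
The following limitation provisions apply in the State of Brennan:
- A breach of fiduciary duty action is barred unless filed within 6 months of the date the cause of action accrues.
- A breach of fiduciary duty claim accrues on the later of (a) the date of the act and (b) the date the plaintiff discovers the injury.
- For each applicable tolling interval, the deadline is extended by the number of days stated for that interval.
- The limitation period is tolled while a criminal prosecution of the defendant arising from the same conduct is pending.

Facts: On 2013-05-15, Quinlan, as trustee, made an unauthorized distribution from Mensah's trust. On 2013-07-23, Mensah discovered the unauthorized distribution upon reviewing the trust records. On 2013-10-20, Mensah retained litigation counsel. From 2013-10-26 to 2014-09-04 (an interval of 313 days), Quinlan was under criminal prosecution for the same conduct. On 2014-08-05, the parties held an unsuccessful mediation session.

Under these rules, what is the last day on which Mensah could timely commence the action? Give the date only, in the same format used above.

Because discovery on 2013-07-23 post-dates the 2013-05-15 act, accrual under the later-of rule falls on 2013-07-23.
6 months from 2013-07-23 is 2014-01-23.
The pending criminal prosecution from 2013-10-26 to 2014-09-04 tolled the period for 313 days, extending the deadline to 2014-12-02.
None of the other events listed affects the running of the period under the stated rules.

2014-12-02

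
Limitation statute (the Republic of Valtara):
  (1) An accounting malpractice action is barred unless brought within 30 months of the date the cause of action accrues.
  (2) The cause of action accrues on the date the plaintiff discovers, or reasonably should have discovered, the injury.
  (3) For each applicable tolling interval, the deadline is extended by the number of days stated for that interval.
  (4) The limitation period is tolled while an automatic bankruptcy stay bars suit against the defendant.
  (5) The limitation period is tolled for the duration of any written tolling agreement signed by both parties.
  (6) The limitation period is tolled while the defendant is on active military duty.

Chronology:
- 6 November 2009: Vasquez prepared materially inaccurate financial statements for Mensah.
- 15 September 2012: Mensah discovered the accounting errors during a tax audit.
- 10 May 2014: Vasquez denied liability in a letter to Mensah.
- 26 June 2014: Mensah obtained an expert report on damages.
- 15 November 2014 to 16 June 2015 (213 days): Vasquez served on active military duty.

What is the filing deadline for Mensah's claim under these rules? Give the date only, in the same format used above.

Accrual is tied to discovery, so the period began on 15 September 2012 rather than on 6 November 2009 when the act occurred.
The untolled deadline — 30 months after 15 September 2012 — is 15 March 2015.
The period was tolled for 213 days by the defendant's active military service (15 November 2014 to 16 June 2015), pushing the deadline to 14 October 2015.
The other events in the timeline have no effect on the limitation period under the stated rules.

14 October 2015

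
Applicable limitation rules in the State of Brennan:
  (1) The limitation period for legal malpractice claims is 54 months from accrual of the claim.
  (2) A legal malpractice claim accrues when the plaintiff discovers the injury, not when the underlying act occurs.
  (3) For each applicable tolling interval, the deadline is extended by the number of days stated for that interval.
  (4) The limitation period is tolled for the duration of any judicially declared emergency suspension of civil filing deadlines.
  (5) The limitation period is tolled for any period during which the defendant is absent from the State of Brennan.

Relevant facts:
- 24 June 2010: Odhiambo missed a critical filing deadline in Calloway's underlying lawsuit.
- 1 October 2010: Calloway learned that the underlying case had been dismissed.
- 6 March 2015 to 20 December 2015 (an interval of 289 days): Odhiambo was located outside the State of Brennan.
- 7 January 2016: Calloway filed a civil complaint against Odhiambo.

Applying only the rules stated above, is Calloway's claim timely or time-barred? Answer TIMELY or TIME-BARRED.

TIMELY

Under the discovery rule, the claim accrued on 1 October 2010, when Calloway discovered the injury — not on the 24 June 2010 date of the underlying act.
54 months from 1 October 2010 is 1 April 2015.
The period was tolled for 289 days by the defendant's absence from the jurisdiction (6 March 2015 to 20 December 2015), pushing the deadline to 15 January 2016.
Filing on 7 January 2016 beat the 15 January 2016 deadline — the action is timely.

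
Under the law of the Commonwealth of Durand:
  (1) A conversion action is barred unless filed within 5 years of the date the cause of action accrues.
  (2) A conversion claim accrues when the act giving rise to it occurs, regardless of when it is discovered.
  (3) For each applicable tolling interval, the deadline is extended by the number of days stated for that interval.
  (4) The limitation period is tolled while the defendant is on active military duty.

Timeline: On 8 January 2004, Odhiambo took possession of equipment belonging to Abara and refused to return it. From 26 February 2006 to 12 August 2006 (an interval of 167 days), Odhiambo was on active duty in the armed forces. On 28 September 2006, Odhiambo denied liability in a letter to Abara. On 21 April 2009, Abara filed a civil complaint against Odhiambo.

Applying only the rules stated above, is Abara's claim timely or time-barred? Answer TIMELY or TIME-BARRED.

The cause of action accrued on 8 January 2004, the date of the act.
Adding the 5 years base period to 8 January 2004 gives a deadline of 8 January 2009, before any tolling.
The period was tolled for 167 days by the defendant's active military service (26 February 2006 to 12 August 2006), pushing the deadline to 24 June 2009.
The other events in the timeline have no effect on the limitation period under the stated rules.
Abara filed on 21 April 2009, before the 24 June 2009 deadline, so the action is timely.

TIMELY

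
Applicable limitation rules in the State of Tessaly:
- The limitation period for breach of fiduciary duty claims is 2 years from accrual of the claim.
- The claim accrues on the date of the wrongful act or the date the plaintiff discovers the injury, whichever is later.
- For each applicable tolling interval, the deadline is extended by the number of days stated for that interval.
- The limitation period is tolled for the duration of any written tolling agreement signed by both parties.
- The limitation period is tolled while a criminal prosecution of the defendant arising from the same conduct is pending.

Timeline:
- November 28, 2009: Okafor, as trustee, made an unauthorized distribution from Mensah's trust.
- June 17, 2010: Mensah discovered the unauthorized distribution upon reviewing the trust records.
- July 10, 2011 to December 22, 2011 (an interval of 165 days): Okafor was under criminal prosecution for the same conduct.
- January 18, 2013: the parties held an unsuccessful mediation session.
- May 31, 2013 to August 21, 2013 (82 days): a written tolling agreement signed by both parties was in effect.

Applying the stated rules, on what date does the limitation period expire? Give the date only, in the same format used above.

November 29, 2012

The claim accrued on June 17, 2010 — the later of the November 28, 2009 act and the June 17, 2010 discovery.
The untolled deadline — 2 years after June 17, 2010 — is June 17, 2012.
The pending criminal prosecution from July 10, 2011 to December 22, 2011 tolled the period for 165 days, extending the deadline to November 29, 2012.
The written tolling agreement starting May 31, 2013 came too late — the period had run on November 29, 2012 — and so does not extend the deadline.
The other events in the timeline have no effect on the limitation period under the stated rules.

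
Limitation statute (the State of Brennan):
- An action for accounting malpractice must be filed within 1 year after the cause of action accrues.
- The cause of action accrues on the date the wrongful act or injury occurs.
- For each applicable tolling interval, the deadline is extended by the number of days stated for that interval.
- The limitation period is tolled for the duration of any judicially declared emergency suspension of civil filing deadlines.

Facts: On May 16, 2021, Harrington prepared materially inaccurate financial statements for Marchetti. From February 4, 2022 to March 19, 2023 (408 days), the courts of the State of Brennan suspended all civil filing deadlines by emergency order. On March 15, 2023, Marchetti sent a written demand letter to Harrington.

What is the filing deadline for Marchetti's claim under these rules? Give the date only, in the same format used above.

The claim accrued on May 16, 2021, when the wrongful act occurred.
The untolled deadline — 1 year after May 16, 2021 — is May 16, 2022.
Because the emergency suspension of filing deadlines ran from February 4, 2022 to March 19, 2023, the deadline is extended by 408 days to June 28, 2023.
The other events in the timeline have no effect on the limitation period under the stated rules.

June 28, 2023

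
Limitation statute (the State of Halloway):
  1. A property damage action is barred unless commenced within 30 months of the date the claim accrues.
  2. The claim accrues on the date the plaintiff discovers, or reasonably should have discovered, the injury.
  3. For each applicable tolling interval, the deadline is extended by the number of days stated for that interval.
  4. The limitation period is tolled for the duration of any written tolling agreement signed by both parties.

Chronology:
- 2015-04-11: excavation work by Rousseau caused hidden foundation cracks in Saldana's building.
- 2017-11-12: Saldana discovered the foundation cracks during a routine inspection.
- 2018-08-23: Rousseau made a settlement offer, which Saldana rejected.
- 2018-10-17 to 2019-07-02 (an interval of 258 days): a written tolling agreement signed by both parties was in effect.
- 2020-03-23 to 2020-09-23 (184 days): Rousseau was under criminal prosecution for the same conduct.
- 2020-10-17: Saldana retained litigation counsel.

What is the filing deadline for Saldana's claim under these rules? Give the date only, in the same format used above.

2021-01-25

Accrual is tied to discovery, so the period began on 2017-11-12 rather than on 2015-04-11 when the act occurred.
30 months from 2017-11-12 is 2020-05-12.
The period was tolled for 258 days by the written tolling agreement (2018-10-17 to 2019-07-02), pushing the deadline to 2021-01-25.
The pending criminal prosecution from 2020-03-23 to 2020-09-23 does not toll the period, because no stated rule makes a criminal prosecution a tolling event.
Nothing else in the chronology tolls or restarts the period.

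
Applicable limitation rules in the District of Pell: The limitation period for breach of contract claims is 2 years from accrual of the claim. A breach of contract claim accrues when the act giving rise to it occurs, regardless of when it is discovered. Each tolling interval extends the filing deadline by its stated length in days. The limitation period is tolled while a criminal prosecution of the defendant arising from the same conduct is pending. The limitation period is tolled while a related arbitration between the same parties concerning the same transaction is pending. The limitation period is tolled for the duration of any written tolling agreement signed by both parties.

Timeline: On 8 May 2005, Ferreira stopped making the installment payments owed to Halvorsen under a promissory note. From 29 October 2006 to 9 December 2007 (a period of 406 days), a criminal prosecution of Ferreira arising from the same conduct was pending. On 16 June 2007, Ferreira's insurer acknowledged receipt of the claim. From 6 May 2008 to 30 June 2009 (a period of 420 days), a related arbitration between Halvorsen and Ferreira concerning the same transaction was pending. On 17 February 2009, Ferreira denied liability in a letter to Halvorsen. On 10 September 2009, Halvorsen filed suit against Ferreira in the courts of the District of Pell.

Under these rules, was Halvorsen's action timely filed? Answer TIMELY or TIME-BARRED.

TIME-BARRED

The claim accrued on 8 May 2005, the date of the act.
2 years from 8 May 2005 is 8 May 2007.
The period was tolled for 406 days by the pending criminal prosecution (29 October 2006 to 9 December 2007), pushing the deadline to 17 June 2008.
The pending related arbitration from 6 May 2008 to 30 June 2009 tolled the period for 420 days, extending the deadline to 11 August 2009.
None of the other events listed affects the running of the period under the stated rules.
The 10 September 2009 filing falls after the 11 August 2009 deadline; the claim is time-barred.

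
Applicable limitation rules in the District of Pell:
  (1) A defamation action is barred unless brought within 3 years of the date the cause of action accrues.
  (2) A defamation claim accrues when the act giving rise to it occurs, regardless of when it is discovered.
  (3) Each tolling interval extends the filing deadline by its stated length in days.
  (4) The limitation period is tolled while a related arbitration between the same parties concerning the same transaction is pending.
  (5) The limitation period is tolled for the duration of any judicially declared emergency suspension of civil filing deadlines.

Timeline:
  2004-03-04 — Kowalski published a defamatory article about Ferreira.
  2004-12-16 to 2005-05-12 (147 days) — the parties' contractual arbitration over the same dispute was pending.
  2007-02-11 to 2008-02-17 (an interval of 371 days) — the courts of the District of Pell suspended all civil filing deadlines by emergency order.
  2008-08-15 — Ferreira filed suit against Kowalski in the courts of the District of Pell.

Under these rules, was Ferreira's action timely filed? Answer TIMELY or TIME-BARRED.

The cause of action accrued on 2004-03-04, the date of the act.
3 years from 2004-03-04 is 2007-03-04.
The period was tolled for 147 days by the pending related arbitration (2004-12-16 to 2005-05-12), pushing the deadline to 2007-07-29.
The period was tolled for 371 days by the emergency suspension of filing deadlines (2007-02-11 to 2008-02-17), pushing the deadline to 2008-08-03.
The 2008-08-15 filing falls after the 2008-08-03 deadline; the claim is time-barred.

TIME-BARRED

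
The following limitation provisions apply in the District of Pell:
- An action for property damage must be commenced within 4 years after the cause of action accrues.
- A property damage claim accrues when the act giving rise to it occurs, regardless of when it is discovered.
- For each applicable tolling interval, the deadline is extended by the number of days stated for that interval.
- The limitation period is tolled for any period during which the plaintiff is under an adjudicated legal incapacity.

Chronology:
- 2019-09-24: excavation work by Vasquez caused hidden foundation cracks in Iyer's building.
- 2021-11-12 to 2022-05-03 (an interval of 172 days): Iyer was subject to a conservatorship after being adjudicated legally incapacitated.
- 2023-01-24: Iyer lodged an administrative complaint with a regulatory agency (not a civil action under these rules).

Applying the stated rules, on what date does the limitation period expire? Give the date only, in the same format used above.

The claim accrued on 2019-09-24, when the wrongful act occurred.
4 years from 2019-09-24 is 2023-09-24.
The period was tolled for 172 days by the plaintiff's legal incapacity (2021-11-12 to 2022-05-03), pushing the deadline to 2024-03-14.
None of the other events listed affects the running of the period under the stated rules.

2024-03-14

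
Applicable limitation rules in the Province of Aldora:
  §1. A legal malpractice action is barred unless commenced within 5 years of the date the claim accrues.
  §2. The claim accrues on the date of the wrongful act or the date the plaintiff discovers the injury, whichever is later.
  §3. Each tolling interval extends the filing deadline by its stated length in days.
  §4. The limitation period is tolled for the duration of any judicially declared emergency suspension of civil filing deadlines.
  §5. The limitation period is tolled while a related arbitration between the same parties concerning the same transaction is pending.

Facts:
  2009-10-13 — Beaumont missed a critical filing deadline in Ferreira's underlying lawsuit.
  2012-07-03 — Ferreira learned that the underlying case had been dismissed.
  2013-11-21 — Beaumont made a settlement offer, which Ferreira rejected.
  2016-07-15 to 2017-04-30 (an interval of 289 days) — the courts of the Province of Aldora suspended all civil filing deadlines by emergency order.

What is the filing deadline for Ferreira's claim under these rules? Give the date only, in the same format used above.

2018-04-18

Because discovery on 2012-07-03 post-dates the 2009-10-13 act, accrual under the later-of rule falls on 2012-07-03.
Adding the 5 years base period to 2012-07-03 gives a deadline of 2017-07-03, before any tolling.
The period was tolled for 289 days by the emergency suspension of filing deadlines (2016-07-15 to 2017-04-30), pushing the deadline to 2018-04-18.
The other events in the timeline have no effect on the limitation period under the stated rules.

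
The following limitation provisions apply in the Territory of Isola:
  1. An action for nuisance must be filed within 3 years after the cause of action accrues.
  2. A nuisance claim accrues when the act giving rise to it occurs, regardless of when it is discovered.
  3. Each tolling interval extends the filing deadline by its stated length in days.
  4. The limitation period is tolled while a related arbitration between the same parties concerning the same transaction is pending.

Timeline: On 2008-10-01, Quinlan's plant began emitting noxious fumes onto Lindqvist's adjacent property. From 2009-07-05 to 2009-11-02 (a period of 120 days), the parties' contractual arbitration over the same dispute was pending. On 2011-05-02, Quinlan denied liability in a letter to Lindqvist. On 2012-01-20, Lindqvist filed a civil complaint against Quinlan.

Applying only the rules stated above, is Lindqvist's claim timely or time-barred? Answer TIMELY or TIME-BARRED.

TIMELY

The limitation period began to run on 2008-10-01.
3 years from 2008-10-01 is 2011-10-01.
The pending related arbitration from 2009-07-05 to 2009-11-02 tolled the period for 120 days, extending the deadline to 2012-01-29.
Nothing else in the chronology tolls or restarts the period.
Filing on 2012-01-20 beat the 2012-01-29 deadline — the action is timely.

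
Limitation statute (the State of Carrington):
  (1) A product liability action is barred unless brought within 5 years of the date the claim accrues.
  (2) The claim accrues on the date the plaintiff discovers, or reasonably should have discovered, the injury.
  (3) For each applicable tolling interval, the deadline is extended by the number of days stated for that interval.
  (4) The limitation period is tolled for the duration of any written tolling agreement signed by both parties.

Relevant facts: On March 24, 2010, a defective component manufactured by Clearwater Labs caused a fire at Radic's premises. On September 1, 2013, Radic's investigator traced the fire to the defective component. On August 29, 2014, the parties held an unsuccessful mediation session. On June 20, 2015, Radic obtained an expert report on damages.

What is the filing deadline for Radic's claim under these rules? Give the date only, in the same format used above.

Accrual is tied to discovery, so the period began on September 1, 2013 rather than on March 24, 2010 when the act occurred.
The untolled deadline — 5 years after September 1, 2013 — is September 1, 2018.
The other events in the timeline have no effect on the limitation period under the stated rules.

September 1, 2018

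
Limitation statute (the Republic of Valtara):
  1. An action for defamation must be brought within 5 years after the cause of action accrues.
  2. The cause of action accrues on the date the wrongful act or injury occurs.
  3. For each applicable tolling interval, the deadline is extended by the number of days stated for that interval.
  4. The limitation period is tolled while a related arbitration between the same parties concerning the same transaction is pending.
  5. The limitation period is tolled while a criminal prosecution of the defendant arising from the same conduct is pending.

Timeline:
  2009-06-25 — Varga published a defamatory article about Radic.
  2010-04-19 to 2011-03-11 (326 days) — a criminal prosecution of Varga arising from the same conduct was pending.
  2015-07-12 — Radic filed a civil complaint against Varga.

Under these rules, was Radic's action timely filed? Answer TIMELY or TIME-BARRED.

TIME-BARRED

The claim accrued on 2009-06-25, when the wrongful act occurred.
Adding the 5 years base period to 2009-06-25 gives a deadline of 2014-06-25, before any tolling.
Because the pending criminal prosecution ran from 2010-04-19 to 2011-03-11, the deadline is extended by 326 days to 2015-05-17.
Radic filed on 2015-07-12, after the 2015-05-17 deadline, so the action is time-barred.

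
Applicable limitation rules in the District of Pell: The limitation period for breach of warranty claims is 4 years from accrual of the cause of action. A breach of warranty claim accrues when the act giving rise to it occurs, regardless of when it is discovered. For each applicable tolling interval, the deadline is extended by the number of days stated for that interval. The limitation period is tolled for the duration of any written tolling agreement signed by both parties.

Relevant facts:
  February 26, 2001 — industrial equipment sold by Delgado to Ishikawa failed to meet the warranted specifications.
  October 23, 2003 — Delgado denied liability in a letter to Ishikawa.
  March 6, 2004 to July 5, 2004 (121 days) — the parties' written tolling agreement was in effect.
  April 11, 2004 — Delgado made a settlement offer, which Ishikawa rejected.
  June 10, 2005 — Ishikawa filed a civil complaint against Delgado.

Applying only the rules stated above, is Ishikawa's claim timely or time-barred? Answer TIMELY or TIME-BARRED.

TIMELY

The cause of action accrued on February 26, 2001, the date of the act.
Adding the 4 years base period to February 26, 2001 gives a deadline of February 26, 2005, before any tolling.
Because the written tolling agreement ran from March 6, 2004 to July 5, 2004, the deadline is extended by 121 days to June 27, 2005.
Nothing else in the chronology tolls or restarts the period.
Ishikawa filed on June 10, 2005, before the June 27, 2005 deadline, so the action is timely.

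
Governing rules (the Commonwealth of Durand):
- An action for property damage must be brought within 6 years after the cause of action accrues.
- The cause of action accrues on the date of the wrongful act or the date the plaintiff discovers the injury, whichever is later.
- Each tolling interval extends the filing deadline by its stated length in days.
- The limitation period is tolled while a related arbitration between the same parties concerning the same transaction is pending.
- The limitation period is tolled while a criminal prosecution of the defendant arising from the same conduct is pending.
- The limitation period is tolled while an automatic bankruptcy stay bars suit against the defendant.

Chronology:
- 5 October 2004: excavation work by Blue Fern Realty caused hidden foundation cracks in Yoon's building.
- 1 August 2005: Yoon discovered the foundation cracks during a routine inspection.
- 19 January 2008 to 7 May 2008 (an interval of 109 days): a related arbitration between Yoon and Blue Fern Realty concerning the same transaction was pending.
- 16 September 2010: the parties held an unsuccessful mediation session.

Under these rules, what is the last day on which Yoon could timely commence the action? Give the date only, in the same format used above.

Because discovery on 1 August 2005 post-dates the 5 October 2004 act, accrual under the later-of rule falls on 1 August 2005.
The untolled deadline — 6 years after 1 August 2005 — is 1 August 2011.
The period was tolled for 109 days by the pending related arbitration (19 January 2008 to 7 May 2008), pushing the deadline to 18 November 2011.
None of the other events listed affects the running of the period under the stated rules.

18 November 2011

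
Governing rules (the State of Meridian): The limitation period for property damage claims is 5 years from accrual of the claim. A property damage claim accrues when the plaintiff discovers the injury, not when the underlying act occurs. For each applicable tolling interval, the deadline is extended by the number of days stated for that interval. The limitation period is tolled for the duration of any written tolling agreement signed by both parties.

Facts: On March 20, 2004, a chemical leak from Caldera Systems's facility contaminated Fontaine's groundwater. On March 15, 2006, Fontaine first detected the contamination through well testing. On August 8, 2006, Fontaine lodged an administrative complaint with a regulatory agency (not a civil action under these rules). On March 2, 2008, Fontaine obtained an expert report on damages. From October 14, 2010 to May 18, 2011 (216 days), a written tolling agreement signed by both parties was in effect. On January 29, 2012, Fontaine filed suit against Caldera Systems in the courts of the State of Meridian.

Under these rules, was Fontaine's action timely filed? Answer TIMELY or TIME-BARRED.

Under the discovery rule, the claim accrued on March 15, 2006, when Fontaine discovered the injury — not on the March 20, 2004 date of the underlying act.
Adding the 5 years base period to March 15, 2006 gives a deadline of March 15, 2011, before any tolling.
The period was tolled for 216 days by the written tolling agreement (October 14, 2010 to May 18, 2011), pushing the deadline to October 17, 2011.
The other events in the timeline have no effect on the limitation period under the stated rules.
Filing on January 29, 2012 missed the October 17, 2011 deadline — the action is time-barred.

TIME-BARRED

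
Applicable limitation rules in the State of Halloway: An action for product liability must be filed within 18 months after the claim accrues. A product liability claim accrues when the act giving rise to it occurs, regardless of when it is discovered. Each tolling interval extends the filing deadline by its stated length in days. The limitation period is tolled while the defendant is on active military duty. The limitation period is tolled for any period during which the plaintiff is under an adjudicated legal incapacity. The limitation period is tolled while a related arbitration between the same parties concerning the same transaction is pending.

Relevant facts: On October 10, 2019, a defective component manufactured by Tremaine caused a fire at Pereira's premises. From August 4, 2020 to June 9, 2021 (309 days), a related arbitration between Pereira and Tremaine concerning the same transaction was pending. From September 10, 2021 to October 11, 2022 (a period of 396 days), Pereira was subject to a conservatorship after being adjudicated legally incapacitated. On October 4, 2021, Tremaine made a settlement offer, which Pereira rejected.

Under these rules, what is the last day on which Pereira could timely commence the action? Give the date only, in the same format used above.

The claim accrued on October 10, 2019, the date of the act.
18 months from October 10, 2019 is April 10, 2021.
Because the pending related arbitration ran from August 4, 2020 to June 9, 2021, the deadline is extended by 309 days to February 13, 2022.
Because the plaintiff's legal incapacity ran from September 10, 2021 to October 11, 2022, the deadline is extended by 396 days to March 16, 2023.
Nothing else in the chronology tolls or restarts the period.

March 16, 2023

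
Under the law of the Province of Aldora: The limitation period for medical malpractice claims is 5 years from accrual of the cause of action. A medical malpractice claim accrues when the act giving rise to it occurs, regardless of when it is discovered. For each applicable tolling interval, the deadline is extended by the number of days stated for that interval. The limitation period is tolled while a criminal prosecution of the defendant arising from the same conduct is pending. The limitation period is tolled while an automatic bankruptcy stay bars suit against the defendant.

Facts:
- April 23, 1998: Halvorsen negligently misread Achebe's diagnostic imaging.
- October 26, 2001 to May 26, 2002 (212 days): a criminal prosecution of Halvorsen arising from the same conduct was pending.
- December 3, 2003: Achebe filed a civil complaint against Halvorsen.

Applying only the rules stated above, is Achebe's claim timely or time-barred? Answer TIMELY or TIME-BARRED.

The limitation period began to run on April 23, 1998.
Adding the 5 years base period to April 23, 1998 gives a deadline of April 23, 2003, before any tolling.
Because the pending criminal prosecution ran from October 26, 2001 to May 26, 2002, the deadline is extended by 212 days to November 21, 2003.
Filing on December 3, 2003 missed the November 21, 2003 deadline — the action is time-barred.

TIME-BARRED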